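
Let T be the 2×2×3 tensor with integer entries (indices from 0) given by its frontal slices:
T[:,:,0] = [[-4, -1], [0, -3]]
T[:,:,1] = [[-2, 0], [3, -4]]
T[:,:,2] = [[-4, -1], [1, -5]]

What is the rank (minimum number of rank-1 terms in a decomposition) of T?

3

Lower bound: the mode-3 unfolding of T (rows indexed by k, columns by (i,j) = (0,0), (0,1), (1,0), (1,1)) is [[-4, -1, 0, -3], [-2, 0, 3, -4], [-4, -1, 1, -5]].
There the 3×3 minor on rows k ∈ {0, 1, 2}, columns (i,j) ∈ {(0,0), (0,1), (1,0)} is det [[-4, -1, 0], [-2, 0, 3], [-4, -1, 1]] = -2 ≠ 0, so this unfolding has rank ≥ 3; CP rank is at least every unfolding rank, so rank(T) ≥ 3. (This is only a lower bound: in general the CP rank may exceed every unfolding rank, so we still need to exhibit 3 rank-1 terms summing to T.)
Upper bound: T is a sum of 3 rank-1 terms, T = [0, 1] ⊗ [1, -2] ⊗ [1, 2, 2] + [1, 1] ⊗ [2, 1] ⊗ [-1, 0, -1] + [2, -1] ⊗ [1, 0] ⊗ [-1, -1, -1] (written with every a and b primitive with positive leading entry and the scale carried by c; CP decompositions are not unique, and this one is verified by expanding entrywise), so rank(T) ≤ 3.
These bounds meet, so rank(T) = 3.
Check entry T[1,0,2] = 1: (1)·(1)·(2) + (1)·(2)·(-1) + (-1)·(1)·(-1) = 1.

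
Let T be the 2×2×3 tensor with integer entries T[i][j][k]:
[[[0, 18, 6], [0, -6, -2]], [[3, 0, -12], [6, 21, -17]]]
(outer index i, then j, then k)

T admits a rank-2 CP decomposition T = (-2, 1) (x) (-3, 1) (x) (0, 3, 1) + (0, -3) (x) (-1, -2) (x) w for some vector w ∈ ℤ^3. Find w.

Subtract the known terms from T to get the rank-1 residual R = (0, -3) (x) (-1, -2) (x) w, so R[i,j,k] = a[i]·b[j]·w[k]. Pick indices with nonzero a[1]·b[0] = (-3)·(-1) = 3. Only the fibre through (1,0,·) is needed: R[1,0,:] = T[1,0,:] − Σₗ aₗ[1]bₗ[0]cₗ = [3, 0, -12] − (1)·(-3)·(0, 3, 1) = [3, 9, -9]. Then w[k] = R[1,0,k] / 3 for each k, giving w = [3, 9, -9] / 3 = (1, 3, -3).

w = (1, 3, -3)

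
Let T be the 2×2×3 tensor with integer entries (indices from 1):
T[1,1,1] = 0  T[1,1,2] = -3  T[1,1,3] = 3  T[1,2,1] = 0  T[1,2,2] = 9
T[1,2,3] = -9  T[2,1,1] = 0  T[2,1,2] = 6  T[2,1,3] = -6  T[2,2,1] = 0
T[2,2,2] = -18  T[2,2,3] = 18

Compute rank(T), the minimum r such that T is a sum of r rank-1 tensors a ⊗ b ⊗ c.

Lower bound: T ≠ 0 (e.g. T[1,1,2] = -3), so rank(T) ≥ 1.
Upper bound: if T = a ⊗ b ⊗ c then every fibre of T is a multiple of the corresponding factor, so read the factors off the fibres through the nonzero entry T[1,1,2] = -3.
The mode-1 fibre T[:,1,2] = [-3, 6] gives a = [1, -2] (primitive direction); the mode-2 fibre T[1,:,2] = [-3, 9] gives b = [1, -3]; then c[k] = T[1,1,k] / (a[1]·b[1]) = [0, -3, 3] / 1 = [0, -3, 3].
Expanding [1, -2] ⊗ [1, -3] ⊗ [0, -3, 3] reproduces all 12 entries of T, so T = [1, -2] ⊗ [1, -3] ⊗ [0, -3, 3] and rank(T) ≤ 1.
These bounds meet, so rank(T) = 1.

1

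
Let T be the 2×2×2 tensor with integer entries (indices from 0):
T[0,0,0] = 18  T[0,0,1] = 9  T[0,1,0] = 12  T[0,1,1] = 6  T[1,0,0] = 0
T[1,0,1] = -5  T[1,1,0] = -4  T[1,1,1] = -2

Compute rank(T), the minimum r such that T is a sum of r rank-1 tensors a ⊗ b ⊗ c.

Lower bound: the mode-1 unfolding of T (rows indexed by i, columns by (j,k) = (0,0), (0,1), (1,0), (1,1)) is [[18, 9, 12, 6], [0, -5, -4, -2]].
There the 2×2 minor on rows i ∈ {0, 1}, columns (j,k) ∈ {(0,0), (0,1)} is det [[18, 9], [0, -5]] = -90 ≠ 0, so this unfolding has rank ≥ 2; CP rank is at least every unfolding rank, so rank(T) ≥ 2. (This is only a lower bound: in general the CP rank may exceed every unfolding rank, so we still need to exhibit 2 rank-1 terms summing to T.)
Upper bound — finding two terms. Write S_k = T[:,:,k] for the frontal slices: S₀ = [[18, 12], [0, -4]], S₁ = [[9, 6], [-5, -2]].
If T = a₁ ⊗ b₁ ⊗ c₁ + a₂ ⊗ b₂ ⊗ c₂ then each S_k = c₁[k]·a₁b₁ᵀ + c₂[k]·a₂b₂ᵀ. S₀ and S₁ are linearly independent, so a₁b₁ᵀ and a₂b₂ᵀ must span the same plane of matrices: they are the rank-1 matrices of the form x·S₀ + y·S₁.
det(x·S₀ + y·S₁) is −72·x² − 12·xy + 12·y² = (-12)·(3·x − y)(2·x + y), vanishing at (x:y) = (1:3) and (1:-2).
M₁ = S₀ + 3·S₁ = [[45, 30], [-15, -10]] = 5·[3, -1][3, 2]ᵀ and M₂ = S₀ − 2·S₁ = [[0, 0], [10, 0]] = 10·[0, 1][1, 0]ᵀ, so take a₁ = [3, -1], b₁ = [3, 2], a₂ = [0, 1], b₂ = [1, 0].
Each slice is an integer combination of E₁ = a₁b₁ᵀ and E₂ = a₂b₂ᵀ: S₀ = 2·E₁ + 6·E₂, S₁ = E₁ − 2·E₂; reading off coefficients, c₁ = [2, 1] and c₂ = [6, -2].
Hence T = [3, -1] ⊗ [3, 2] ⊗ [2, 1] + [0, 1] ⊗ [1, 0] ⊗ [6, -2], so rank(T) ≤ 2.
These bounds meet, so rank(T) = 2.

2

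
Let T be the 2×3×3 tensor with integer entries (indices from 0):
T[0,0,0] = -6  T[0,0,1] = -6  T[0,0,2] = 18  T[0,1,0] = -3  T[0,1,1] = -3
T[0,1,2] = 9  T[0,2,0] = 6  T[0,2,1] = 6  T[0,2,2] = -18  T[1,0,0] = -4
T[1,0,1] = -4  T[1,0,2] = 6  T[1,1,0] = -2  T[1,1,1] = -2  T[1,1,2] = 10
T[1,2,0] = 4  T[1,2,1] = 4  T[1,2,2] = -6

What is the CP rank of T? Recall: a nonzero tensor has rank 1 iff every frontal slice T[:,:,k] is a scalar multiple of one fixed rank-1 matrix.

2

Lower bound: the mode-1 unfolding of T (rows indexed by i, columns by (j,k) = (0,0), (0,1), (0,2), (1,0), (1,1), (1,2), (2,0), (2,1), (2,2)) is [[-6, -6, 18, -3, -3, 9, 6, 6, -18], [-4, -4, 6, -2, -2, 10, 4, 4, -6]].
There the 2×2 minor on rows i ∈ {0, 1}, columns (j,k) ∈ {(0,0), (0,2)} is det [[-6, 18], [-4, 6]] = 36 ≠ 0, so this unfolding has rank ≥ 2; CP rank is at least every unfolding rank, so rank(T) ≥ 2. (Unfolding ranks only ever bound the CP rank from below — rank(T) can be strictly larger than all of them — so the matching upper bound has to come from an explicit 2-term decomposition.)
Upper bound — finding two terms. Write S_k = T[:,:,k] for the frontal slices: S₀ = [[-6, -3, 6], [-4, -2, 4]], S₁ = [[-6, -3, 6], [-4, -2, 4]], S₂ = [[18, 9, -18], [6, 10, -6]].
If T = a₁ (x) b₁ (x) c₁ + a₂ (x) b₂ (x) c₂ then each S_k = c₁[k]·a₁b₁ᵀ + c₂[k]·a₂b₂ᵀ. S₀ and S₂ are linearly independent, so a₁b₁ᵀ and a₂b₂ᵀ must span the same plane of matrices: they are the rank-1 matrices of the form x·S₀ + y·S₂.
The 2×2 minor of x·S₀ + y·S₂ on rows {0,1}, columns {0,1} is −42·xy + 126·y² = (-42)·(x − 3·y)(y), vanishing at (x:y) = (3:1) and (1:0).
M₁ = 3·S₀ + S₂ = [[0, 0, 0], [-6, 4, 6]] = (-2)·[0, 1][3, -2, -3]ᵀ and M₂ = S₀ = [[-6, -3, 6], [-4, -2, 4]] = −[3, 2][2, 1, -2]ᵀ, so take a₁ = [0, 1], b₁ = [3, -2, -3], a₂ = [3, 2], b₂ = [2, 1, -2].
Each slice is an integer combination of E₁ = a₁b₁ᵀ and E₂ = a₂b₂ᵀ: S₀ = −E₂, S₁ = −E₂, S₂ = −2·E₁ + 3·E₂; reading off coefficients, c₁ = [0, 0, -2] and c₂ = [-1, -1, 3].
Hence T = [0, 1] (x) [3, -2, -3] (x) [0, 0, -2] + [3, 2] (x) [2, 1, -2] (x) [-1, -1, 3], so rank(T) ≤ 2.
These bounds meet, so rank(T) = 2.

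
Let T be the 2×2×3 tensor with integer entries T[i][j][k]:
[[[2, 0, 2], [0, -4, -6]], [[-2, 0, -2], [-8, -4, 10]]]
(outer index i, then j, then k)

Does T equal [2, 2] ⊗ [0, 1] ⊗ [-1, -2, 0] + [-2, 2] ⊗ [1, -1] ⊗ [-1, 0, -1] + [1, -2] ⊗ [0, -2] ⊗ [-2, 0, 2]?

Reconstruct entrywise from the claimed factors. For example, T[0,1,2] = -6 and Σₗ aₗ[0]bₗ[1]cₗ[2] = (2)·(1)·(0) + (-2)·(-1)·(-1) + (1)·(-2)·(2) = -6; checking all 12 entries, every one matches. The claim holds.

Yes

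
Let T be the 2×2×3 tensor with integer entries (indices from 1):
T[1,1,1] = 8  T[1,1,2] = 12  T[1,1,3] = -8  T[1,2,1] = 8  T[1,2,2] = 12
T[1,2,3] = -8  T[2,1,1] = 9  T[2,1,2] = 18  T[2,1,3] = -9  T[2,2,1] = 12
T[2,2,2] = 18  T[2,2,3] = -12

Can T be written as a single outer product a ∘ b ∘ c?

No

The mode-2 unfolding of T (rows indexed by j, columns by (i,k) = (1,1), (1,2), (1,3), (2,1), (2,2), (2,3)) is [[8, 12, -8, 9, 18, -9], [8, 12, -8, 12, 18, -12]].
There the 2×2 minor on rows j ∈ {1, 2}, columns (i,k) ∈ {(1,1), (2,1)} is det [[8, 9], [8, 12]] = 24 ≠ 0, so this unfolding has rank ≥ 2; CP rank is at least every unfolding rank, so rank(T) ≥ 2.
In particular rank(T) ≥ 2 > 1, so T is not rank-1.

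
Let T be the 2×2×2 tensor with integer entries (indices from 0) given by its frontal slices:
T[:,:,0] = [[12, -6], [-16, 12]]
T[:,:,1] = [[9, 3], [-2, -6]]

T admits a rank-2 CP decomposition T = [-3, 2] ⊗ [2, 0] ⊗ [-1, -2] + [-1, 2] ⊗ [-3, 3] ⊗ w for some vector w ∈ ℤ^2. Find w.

w = [2, -1]

Subtract the known terms from T to get the rank-1 residual R = [-1, 2] ⊗ [-3, 3] ⊗ w, so R[i,j,k] = a[i]·b[j]·w[k]. Pick indices with nonzero a[0]·b[0] = (-1)·(-3) = 3. Only the fibre through (0,0,·) is needed: R[0,0,:] = T[0,0,:] − Σₗ aₗ[0]bₗ[0]cₗ = [12, 9] − (-3)·(2)·[-1, -2] = [6, -3]. Then w[k] = R[0,0,k] / 3 for each k, giving w = [6, -3] / 3 = [2, -1].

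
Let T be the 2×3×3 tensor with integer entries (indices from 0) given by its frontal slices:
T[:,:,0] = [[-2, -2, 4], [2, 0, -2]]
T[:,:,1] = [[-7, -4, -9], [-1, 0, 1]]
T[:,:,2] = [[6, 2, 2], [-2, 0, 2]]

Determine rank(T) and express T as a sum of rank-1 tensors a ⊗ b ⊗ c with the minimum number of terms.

rank(T) = 3

Lower bound: in the mode-2 unfolding of T (rows indexed by j, columns by (i,k)) the 3×3 minor on rows j ∈ {0, 1, 2}, columns (i,k) ∈ {(0,0), (0,1), (0,2)} is det [[-2, -7, 6], [-2, -4, 2], [4, -9, 2]] = 100 ≠ 0, so that unfolding has rank ≥ 3 and hence rank(T) ≥ 3 (CP rank is at least every unfolding rank, though it can be larger).
Upper bound: T is a sum of 3 rank-1 terms, T = [1, -1] ⊗ [1, 0, -1] ⊗ [-2, 1, 2] + [1, 0] ⊗ [0, 1, -1] ⊗ [-2, 4, -2] + [1, 0] ⊗ [2, 2, 1] ⊗ [0, -4, 2] (written with every a and b primitive with positive leading entry and the scale carried by c; CP decompositions are not unique, and this one is verified by expanding entrywise), so rank(T) ≤ 3.
These bounds meet, so rank(T) = 3.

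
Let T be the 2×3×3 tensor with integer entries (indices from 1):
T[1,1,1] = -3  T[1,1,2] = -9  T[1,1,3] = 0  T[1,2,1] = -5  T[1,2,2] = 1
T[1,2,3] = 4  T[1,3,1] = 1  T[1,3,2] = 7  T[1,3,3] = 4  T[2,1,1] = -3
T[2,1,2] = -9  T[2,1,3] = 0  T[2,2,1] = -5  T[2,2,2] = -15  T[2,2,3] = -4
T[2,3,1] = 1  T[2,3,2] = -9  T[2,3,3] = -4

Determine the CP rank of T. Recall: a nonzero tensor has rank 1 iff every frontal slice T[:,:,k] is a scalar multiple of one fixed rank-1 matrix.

Lower bound: the mode-3 unfolding of T (rows indexed by k, columns by (i,j) = (1,1), (1,2), (1,3), (2,1), (2,2), (2,3)) is [[-3, -5, 1, -3, -5, 1], [-9, 1, 7, -9, -15, -9], [0, 4, 4, 0, -4, -4]].
There the 3×3 minor on rows k ∈ {1, 2, 3}, columns (i,j) ∈ {(1,1), (1,2), (1,3)} is det [[-3, -5, 1], [-9, 1, 7], [0, 4, 4]] = -144 ≠ 0, so this unfolding has rank ≥ 3; CP rank is at least every unfolding rank, so rank(T) ≥ 3. (Unfolding ranks only ever bound the CP rank from below — rank(T) can be strictly larger than all of them — so the matching upper bound has to come from an explicit 3-term decomposition.)
Upper bound: T is a sum of 3 rank-1 terms, T = [1, -1] (x) [0, 1, 1] (x) [0, 8, 4] + [1, 1] (x) [1, -1, 1] (x) [1, -1, 0] + [1, 1] (x) [1, 1, 0] (x) [-4, -8, 0] (written with every a and b primitive with positive leading entry and the scale carried by c; CP decompositions are not unique, and this one is verified by expanding entrywise), so rank(T) ≤ 3.
These bounds meet, so rank(T) = 3.

3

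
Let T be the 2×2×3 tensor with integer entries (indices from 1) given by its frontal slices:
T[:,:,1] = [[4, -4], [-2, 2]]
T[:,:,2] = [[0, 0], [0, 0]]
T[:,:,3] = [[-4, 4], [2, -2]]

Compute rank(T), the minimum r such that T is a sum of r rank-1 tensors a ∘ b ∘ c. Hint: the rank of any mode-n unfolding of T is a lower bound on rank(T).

1

Lower bound: T ≠ 0 (e.g. T[1,1,1] = 4), so rank(T) ≥ 1.
Upper bound: the mode-1 fibre T[:,1,1] = [4, -2] gives a = (2, -1) (primitive direction); the mode-2 fibre T[1,:,1] = [4, -4] gives b = (1, -1); then c[k] = T[1,1,k] / (a[1]·b[1]) = [4, 0, -4] / 2 = (2, 0, -2).
Expanding (2, -1) ∘ (1, -1) ∘ (2, 0, -2) reproduces all 12 entries of T, so T = (2, -1) ∘ (1, -1) ∘ (2, 0, -2) and rank(T) ≤ 1.
These bounds meet, so rank(T) = 1.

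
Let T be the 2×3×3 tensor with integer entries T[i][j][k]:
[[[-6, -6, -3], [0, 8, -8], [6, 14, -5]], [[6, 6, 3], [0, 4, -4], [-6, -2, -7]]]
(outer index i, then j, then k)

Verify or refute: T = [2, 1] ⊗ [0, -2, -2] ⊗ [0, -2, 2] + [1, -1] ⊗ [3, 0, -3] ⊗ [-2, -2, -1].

Reconstruct entrywise from the claimed factors. For example, T[1,2,0] = -6 and Σₗ aₗ[1]bₗ[2]cₗ[0] = (1)·(-2)·(0) + (-1)·(-3)·(-2) = -6; checking all 18 entries, every one matches. The claim holds.

Yes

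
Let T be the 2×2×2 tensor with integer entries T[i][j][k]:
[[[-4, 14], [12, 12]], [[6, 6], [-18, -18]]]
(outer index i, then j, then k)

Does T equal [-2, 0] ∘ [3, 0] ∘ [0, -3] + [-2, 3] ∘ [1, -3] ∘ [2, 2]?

Yes

Reconstruct entrywise from the claimed factors. For example, T[0,1,1] = 12 and Σₗ aₗ[0]bₗ[1]cₗ[1] = (-2)·(0)·(-3) + (-2)·(-3)·(2) = 12; checking all 8 entries, every one matches. The claim holds.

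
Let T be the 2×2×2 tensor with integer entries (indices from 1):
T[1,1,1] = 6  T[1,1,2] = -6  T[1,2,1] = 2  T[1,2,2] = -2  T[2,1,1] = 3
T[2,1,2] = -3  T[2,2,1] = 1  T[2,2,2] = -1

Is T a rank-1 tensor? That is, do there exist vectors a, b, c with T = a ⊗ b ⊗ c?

Yes

If T = a ⊗ b ⊗ c then every fibre of T is a multiple of the corresponding factor, so read the factors off the fibres through the nonzero entry T[1,1,1] = 6.
The mode-1 fibre T[:,1,1] = [6, 3] gives a = [2, 1] (primitive direction); the mode-2 fibre T[1,:,1] = [6, 2] gives b = [3, 1]; then c[k] = T[1,1,k] / (a[1]·b[1]) = [6, -6] / 6 = [1, -1].
Expanding [2, 1] ⊗ [3, 1] ⊗ [1, -1] reproduces all 8 entries of T, so T = [2, 1] ⊗ [3, 1] ⊗ [1, -1] and rank(T) ≤ 1.
Equivalently every frontal slice T[:,:,k] is c[k] times the rank-1 matrix [2, 1] ⊗ [3, 1]. So T has rank 1 (it is nonzero).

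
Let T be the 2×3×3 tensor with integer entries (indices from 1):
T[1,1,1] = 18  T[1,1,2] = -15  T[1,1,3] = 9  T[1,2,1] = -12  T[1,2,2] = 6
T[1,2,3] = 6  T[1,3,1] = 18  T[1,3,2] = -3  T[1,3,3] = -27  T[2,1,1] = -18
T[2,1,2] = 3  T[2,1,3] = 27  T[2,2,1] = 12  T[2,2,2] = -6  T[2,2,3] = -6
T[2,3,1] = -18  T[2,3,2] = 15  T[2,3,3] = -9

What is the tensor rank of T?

2

Lower bound: the mode-3 unfolding of T (rows indexed by k, columns by (i,j) = (1,1), (1,2), (1,3), (2,1), (2,2), (2,3)) is [[18, -12, 18, -18, 12, -18], [-15, 6, -3, 3, -6, 15], [9, 6, -27, 27, -6, -9]].
There the 2×2 minor on rows k ∈ {1, 2}, columns (i,j) ∈ {(1,1), (1,2)} is det [[18, -12], [-15, 6]] = -72 ≠ 0, so this unfolding has rank ≥ 2; CP rank is at least every unfolding rank, so rank(T) ≥ 2. (Flattening ranks never certify an upper bound on CP rank; for that we must actually write T with 2 rank-1 terms.)
Upper bound — finding two terms. Write S_k = T[:,:,k] for the frontal slices: S₁ = [[18, -12, 18], [-18, 12, -18]], S₂ = [[-15, 6, -3], [3, -6, 15]], S₃ = [[9, 6, -27], [27, -6, -9]].
If T = a₁ ⊗ b₁ ⊗ c₁ + a₂ ⊗ b₂ ⊗ c₂ then each S_k = c₁[k]·a₁b₁ᵀ + c₂[k]·a₂b₂ᵀ. S₁ and S₂ are linearly independent, so a₁b₁ᵀ and a₂b₂ᵀ must span the same plane of matrices: they are the rank-1 matrices of the form x·S₁ + y·S₂.
The 2×2 minor of x·S₁ + y·S₂ on rows {1,2}, columns {1,2} is −144·xy + 72·y² = (-72)·(2·x − y)(y), vanishing at (x:y) = (1:2) and (1:0).
M₁ = S₁ + 2·S₂ = [[-12, 0, 12], [-12, 0, 12]] = (-12)·[1, 1][1, 0, -1]ᵀ and M₂ = S₁ = [[18, -12, 18], [-18, 12, -18]] = 6·[1, -1][3, -2, 3]ᵀ, so take a₁ = [1, 1], b₁ = [1, 0, -1], a₂ = [1, -1], b₂ = [3, -2, 3].
Each slice is an integer combination of E₁ = a₁b₁ᵀ and E₂ = a₂b₂ᵀ: S₁ = 6·E₂, S₂ = −6·E₁ − 3·E₂, S₃ = 18·E₁ − 3·E₂; reading off coefficients, c₁ = [0, -6, 18] and c₂ = [6, -3, -3].
Hence T = [1, 1] ⊗ [1, 0, -1] ⊗ [0, -6, 18] + [1, -1] ⊗ [3, -2, 3] ⊗ [6, -3, -3], so rank(T) ≤ 2.
These bounds meet, so rank(T) = 2.
Check entry T[2,3,1] = -18: (1)·(-1)·(0) + (-1)·(3)·(6) = -18.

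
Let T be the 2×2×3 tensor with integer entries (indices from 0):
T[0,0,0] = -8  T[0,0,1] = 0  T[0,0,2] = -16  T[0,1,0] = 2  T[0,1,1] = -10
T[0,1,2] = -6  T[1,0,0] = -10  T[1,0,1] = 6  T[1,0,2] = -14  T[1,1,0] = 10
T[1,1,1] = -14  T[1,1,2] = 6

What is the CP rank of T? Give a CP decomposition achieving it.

Lower bound: the mode-2 unfolding of T (rows indexed by j, columns by (i,k) = (0,0), (0,1), (0,2), (1,0), (1,1), (1,2)) is [[-8, 0, -16, -10, 6, -14], [2, -10, -6, 10, -14, 6]].
There the 2×2 minor on rows j ∈ {0, 1}, columns (i,k) ∈ {(0,0), (0,1)} is det [[-8, 0], [2, -10]] = 80 ≠ 0, so this unfolding has rank ≥ 2; CP rank is at least every unfolding rank, so rank(T) ≥ 2. (This is only a lower bound: in general the CP rank may exceed every unfolding rank, so we still need to exhibit 2 rank-1 terms summing to T.)
Upper bound — finding two terms. Write S_k = T[:,:,k] for the frontal slices: S₀ = [[-8, 2], [-10, 10]], S₁ = [[0, -10], [6, -14]], S₂ = [[-16, -6], [-14, 6]].
If T = a₁ ∘ b₁ ∘ c₁ + a₂ ∘ b₂ ∘ c₂ then each S_k = c₁[k]·a₁b₁ᵀ + c₂[k]·a₂b₂ᵀ. S₀ and S₁ are linearly independent, so a₁b₁ᵀ and a₂b₂ᵀ must span the same plane of matrices: they are the rank-1 matrices of the form x·S₀ + y·S₁.
det(x·S₀ + y·S₁) is −60·x² + 60·y² = (-60)·(x − y)(x + y), vanishing at (x:y) = (1:1) and (1:-1).
M₁ = S₀ + S₁ = [[-8, -8], [-4, -4]] = (-4)·[2, 1][1, 1]ᵀ and M₂ = S₀ − S₁ = [[-8, 12], [-16, 24]] = (-4)·[1, 2][2, -3]ᵀ, so take a₁ = [2, 1], b₁ = [1, 1], a₂ = [1, 2], b₂ = [2, -3].
Each slice is an integer combination of E₁ = a₁b₁ᵀ and E₂ = a₂b₂ᵀ: S₀ = −2·E₁ − 2·E₂, S₁ = −2·E₁ + 2·E₂, S₂ = −6·E₁ − 2·E₂; reading off coefficients, c₁ = [-2, -2, -6] and c₂ = [-2, 2, -2].
Hence T = [2, 1] ∘ [1, 1] ∘ [-2, -2, -6] + [1, 2] ∘ [2, -3] ∘ [-2, 2, -2], so rank(T) ≤ 2.
These bounds meet, so rank(T) = 2.

rank(T) = 2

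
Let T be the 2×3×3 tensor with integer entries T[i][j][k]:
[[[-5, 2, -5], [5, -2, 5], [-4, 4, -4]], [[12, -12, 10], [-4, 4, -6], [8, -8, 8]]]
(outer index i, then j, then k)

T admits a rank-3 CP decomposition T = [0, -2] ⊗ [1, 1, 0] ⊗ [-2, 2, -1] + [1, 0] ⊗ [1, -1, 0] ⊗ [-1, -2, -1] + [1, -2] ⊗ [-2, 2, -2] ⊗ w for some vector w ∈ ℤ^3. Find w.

Subtract the known terms from T to get the rank-1 residual R = [1, -2] ⊗ [-2, 2, -2] ⊗ w, so R[i,j,k] = a[i]·b[j]·w[k]. Pick indices with nonzero a[0]·b[0] = (1)·(-2) = -2. Only the fibre through (0,0,·) is needed: R[0,0,:] = T[0,0,:] − Σₗ aₗ[0]bₗ[0]cₗ = [-5, 2, -5] − (0)·(1)·[-2, 2, -1] − (1)·(1)·[-1, -2, -1] = [-4, 4, -4]. Then w[k] = R[0,0,k] / -2 for each k, giving w = [-4, 4, -4] / -2 = [2, -2, 2].

w = [2, -2, 2]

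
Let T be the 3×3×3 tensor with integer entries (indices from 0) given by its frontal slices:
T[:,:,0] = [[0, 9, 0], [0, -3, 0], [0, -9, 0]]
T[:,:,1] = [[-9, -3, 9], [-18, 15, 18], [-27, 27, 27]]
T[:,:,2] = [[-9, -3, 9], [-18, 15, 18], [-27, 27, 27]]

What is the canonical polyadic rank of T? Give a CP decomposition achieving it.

Lower bound: in the mode-3 unfolding of T (rows indexed by k, columns by (i,j)) the 2×2 minor on rows k ∈ {0, 1}, columns (i,j) ∈ {(0,0), (0,1)} is det [[0, 9], [-9, -3]] = 81 ≠ 0, so that unfolding has rank ≥ 2 and hence rank(T) ≥ 2 (CP rank is at least every unfolding rank, though it can be larger).
Upper bound: with S_k = T[:,:,k], the two rank-1 terms a₁b₁ᵀ, a₂b₂ᵀ are the rank-1 members of the pencil x·S₀ + y·S₁.
The 2×2 minor of x·S₀ + y·S₁ on rows {0,1}, columns {0,1} is 189·xy − 189·y² = 189·(x − y)(y), vanishing at (x:y) = (1:1) and (1:0).
M₁ = S₀ + S₁ = [[-9, 6, 9], [-18, 12, 18], [-27, 18, 27]] = (-3)·[1, 2, 3][3, -2, -3]ᵀ and M₂ = S₀ = [[0, 9, 0], [0, -3, 0], [0, -9, 0]] = 3·[3, -1, -3][0, 1, 0]ᵀ, so take a₁ = [1, 2, 3], b₁ = [3, -2, -3], a₂ = [3, -1, -3], b₂ = [0, 1, 0].
Each slice is an integer combination of E₁ = a₁b₁ᵀ and E₂ = a₂b₂ᵀ: S₀ = 3·E₂, S₁ = −3·E₁ − 3·E₂, S₂ = −3·E₁ − 3·E₂; reading off coefficients, c₁ = [0, -3, -3] and c₂ = [3, -3, -3].
Hence T = [1, 2, 3] (x) [3, -2, -3] (x) [0, -3, -3] + [3, -1, -3] (x) [0, 1, 0] (x) [3, -3, -3], so rank(T) ≤ 2.
These bounds meet, so rank(T) = 2.

rank(T) = 2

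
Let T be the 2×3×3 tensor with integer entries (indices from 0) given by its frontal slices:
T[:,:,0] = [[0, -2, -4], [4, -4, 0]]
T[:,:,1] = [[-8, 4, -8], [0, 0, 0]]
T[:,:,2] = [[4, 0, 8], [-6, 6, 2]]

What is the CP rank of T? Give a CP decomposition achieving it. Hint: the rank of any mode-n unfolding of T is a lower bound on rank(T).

rank(T) = 3

Lower bound: in the mode-3 unfolding of T (rows indexed by k, columns by (i,j)) the 3×3 minor on rows k ∈ {0, 1, 2}, columns (i,j) ∈ {(0,0), (0,1), (1,0)} is det [[0, -2, 4], [-8, 4, 0], [4, 0, -6]] = 32 ≠ 0, so that unfolding has rank ≥ 3 and hence rank(T) ≥ 3 (CP rank is at least every unfolding rank, though it can be larger).
Upper bound: T is a sum of 3 rank-1 terms, T = [0, 1] (x) [1, -1, -1] (x) [0, 0, -2] + [1, 0] (x) [2, -1, 2] (x) [-2, -4, 4] + [1, 1] (x) [1, -1, 0] (x) [4, 0, -4] (one valid choice — decompositions are not unique — normalised so each a, b is primitive with positive first nonzero entry; check it by expanding all entries), so rank(T) ≤ 3.
These bounds meet, so rank(T) = 3.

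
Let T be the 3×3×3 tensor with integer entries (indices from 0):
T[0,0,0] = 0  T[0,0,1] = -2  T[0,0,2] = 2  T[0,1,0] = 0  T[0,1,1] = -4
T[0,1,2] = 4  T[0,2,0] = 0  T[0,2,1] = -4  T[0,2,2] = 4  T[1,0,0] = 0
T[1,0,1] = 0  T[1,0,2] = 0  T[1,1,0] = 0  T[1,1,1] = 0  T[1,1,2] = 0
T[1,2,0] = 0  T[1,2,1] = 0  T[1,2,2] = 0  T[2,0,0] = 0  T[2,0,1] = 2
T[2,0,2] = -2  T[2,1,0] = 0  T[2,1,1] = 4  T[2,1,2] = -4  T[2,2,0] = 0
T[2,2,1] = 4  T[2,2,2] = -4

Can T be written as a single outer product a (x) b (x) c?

If T = a (x) b (x) c then every fibre of T is a multiple of the corresponding factor, so read the factors off the fibres through the nonzero entry T[0,0,1] = -2.
The mode-1 fibre T[:,0,1] = [-2, 0, 2] gives a = [1, 0, -1] (primitive direction); the mode-2 fibre T[0,:,1] = [-2, -4, -4] gives b = [1, 2, 2]; then c[k] = T[0,0,k] / (a[0]·b[0]) = [0, -2, 2] / 1 = [0, -2, 2].
Expanding [1, 0, -1] (x) [1, 2, 2] (x) [0, -2, 2] reproduces all 27 entries of T, so T = [1, 0, -1] (x) [1, 2, 2] (x) [0, -2, 2] and rank(T) ≤ 1.
Equivalently every frontal slice T[:,:,k] is c[k] times the rank-1 matrix [1, 0, -1] (x) [1, 2, 2]. So T has rank 1 (it is nonzero).

Yes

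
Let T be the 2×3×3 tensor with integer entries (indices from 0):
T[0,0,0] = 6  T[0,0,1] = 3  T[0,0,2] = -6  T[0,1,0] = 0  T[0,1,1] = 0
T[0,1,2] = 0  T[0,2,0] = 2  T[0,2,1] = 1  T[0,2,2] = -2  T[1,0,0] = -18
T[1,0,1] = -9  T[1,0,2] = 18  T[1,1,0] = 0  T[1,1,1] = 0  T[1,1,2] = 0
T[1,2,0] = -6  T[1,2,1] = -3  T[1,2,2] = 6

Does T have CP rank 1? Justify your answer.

If T = a ⊗ b ⊗ c then every fibre of T is a multiple of the corresponding factor, so read the factors off the fibres through the nonzero entry T[0,0,0] = 6.
The mode-1 fibre T[:,0,0] = [6, -18] gives a = [1, -3] (primitive direction); the mode-2 fibre T[0,:,0] = [6, 0, 2] gives b = [3, 0, 1]; then c[k] = T[0,0,k] / (a[0]·b[0]) = [6, 3, -6] / 3 = [2, 1, -2].
Expanding [1, -3] ⊗ [3, 0, 1] ⊗ [2, 1, -2] reproduces all 18 entries of T, so T = [1, -3] ⊗ [3, 0, 1] ⊗ [2, 1, -2] and rank(T) ≤ 1.
Equivalently every frontal slice T[:,:,k] is c[k] times the rank-1 matrix [1, -3] ⊗ [3, 0, 1]. So T has rank 1 (it is nonzero).

Yes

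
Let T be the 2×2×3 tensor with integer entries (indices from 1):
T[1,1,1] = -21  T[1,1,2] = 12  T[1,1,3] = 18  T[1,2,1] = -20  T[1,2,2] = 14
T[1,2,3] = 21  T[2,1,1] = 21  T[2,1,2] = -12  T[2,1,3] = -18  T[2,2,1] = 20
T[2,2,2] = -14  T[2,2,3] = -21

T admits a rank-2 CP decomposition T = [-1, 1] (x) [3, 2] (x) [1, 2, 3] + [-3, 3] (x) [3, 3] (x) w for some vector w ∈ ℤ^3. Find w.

Subtract the known terms from T to get the rank-1 residual R = [-3, 3] (x) [3, 3] (x) w, so R[i,j,k] = a[i]·b[j]·w[k]. Pick indices with nonzero a[1]·b[1] = (-3)·(3) = -9. Only the fibre through (1,1,·) is needed: R[1,1,:] = T[1,1,:] − Σₗ aₗ[1]bₗ[1]cₗ = [-21, 12, 18] − (-1)·(3)·[1, 2, 3] = [-18, 18, 27]. Then w[k] = R[1,1,k] / -9 for each k, giving w = [-18, 18, 27] / -9 = [2, -2, -3].

w = [2, -2, -3]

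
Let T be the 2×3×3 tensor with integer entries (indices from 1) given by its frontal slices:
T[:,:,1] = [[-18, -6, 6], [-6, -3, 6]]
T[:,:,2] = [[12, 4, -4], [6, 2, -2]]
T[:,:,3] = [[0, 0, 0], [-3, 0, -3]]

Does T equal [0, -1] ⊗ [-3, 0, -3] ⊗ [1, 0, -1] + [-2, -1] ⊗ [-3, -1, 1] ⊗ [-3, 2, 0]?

Yes

Reconstruct entrywise from the claimed factors. For example, T[1,1,1] = -18 and Σₗ aₗ[1]bₗ[1]cₗ[1] = (0)·(-3)·(1) + (-2)·(-3)·(-3) = -18; checking all 18 entries, every one matches. The claim holds.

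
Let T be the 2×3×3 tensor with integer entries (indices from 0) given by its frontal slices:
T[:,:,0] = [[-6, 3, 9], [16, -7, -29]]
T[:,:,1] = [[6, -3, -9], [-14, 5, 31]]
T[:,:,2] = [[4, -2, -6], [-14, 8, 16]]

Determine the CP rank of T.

2

Lower bound: the mode-2 unfolding of T (rows indexed by j, columns by (i,k) = (0,0), (0,1), (0,2), (1,0), (1,1), (1,2)) is [[-6, 6, 4, 16, -14, -14], [3, -3, -2, -7, 5, 8], [9, -9, -6, -29, 31, 16]].
There the 2×2 minor on rows j ∈ {0, 1}, columns (i,k) ∈ {(0,0), (1,0)} is det [[-6, 16], [3, -7]] = -6 ≠ 0, so this unfolding has rank ≥ 2; CP rank is at least every unfolding rank, so rank(T) ≥ 2. (This is only a lower bound: in general the CP rank may exceed every unfolding rank, so we still need to exhibit 2 rank-1 terms summing to T.)
Upper bound — finding two terms. Write S_k = T[:,:,k] for the frontal slices: S₀ = [[-6, 3, 9], [16, -7, -29]], S₁ = [[6, -3, -9], [-14, 5, 31]], S₂ = [[4, -2, -6], [-14, 8, 16]].
If T = a₁ (x) b₁ (x) c₁ + a₂ (x) b₂ (x) c₂ then each S_k = c₁[k]·a₁b₁ᵀ + c₂[k]·a₂b₂ᵀ. S₀ and S₁ are linearly independent, so a₁b₁ᵀ and a₂b₂ᵀ must span the same plane of matrices: they are the rank-1 matrices of the form x·S₀ + y·S₁.
The 2×2 minor of x·S₀ + y·S₁ on rows {0,1}, columns {0,1} is −6·x² + 18·xy − 12·y² = (-6)·(x − 2·y)(x − y), vanishing at (x:y) = (2:1) and (1:1).
M₁ = 2·S₀ + S₁ = [[-6, 3, 9], [18, -9, -27]] = (-3)·(1, -3)(2, -1, -3)ᵀ and M₂ = S₀ + S₁ = [[0, 0, 0], [2, -2, 2]] = 2·(0, 1)(1, -1, 1)ᵀ, so take a₁ = (1, -3), b₁ = (2, -1, -3), a₂ = (0, 1), b₂ = (1, -1, 1).
Each slice is an integer combination of E₁ = a₁b₁ᵀ and E₂ = a₂b₂ᵀ: S₀ = −3·E₁ − 2·E₂, S₁ = 3·E₁ + 4·E₂, S₂ = 2·E₁ − 2·E₂; reading off coefficients, c₁ = (-3, 3, 2) and c₂ = (-2, 4, -2).
Hence T = (1, -3) (x) (2, -1, -3) (x) (-3, 3, 2) + (0, 1) (x) (1, -1, 1) (x) (-2, 4, -2), so rank(T) ≤ 2.
These bounds meet, so rank(T) = 2.
Check entry T[1,1,2] = 8: (-3)·(-1)·(2) + (1)·(-1)·(-2) = 8.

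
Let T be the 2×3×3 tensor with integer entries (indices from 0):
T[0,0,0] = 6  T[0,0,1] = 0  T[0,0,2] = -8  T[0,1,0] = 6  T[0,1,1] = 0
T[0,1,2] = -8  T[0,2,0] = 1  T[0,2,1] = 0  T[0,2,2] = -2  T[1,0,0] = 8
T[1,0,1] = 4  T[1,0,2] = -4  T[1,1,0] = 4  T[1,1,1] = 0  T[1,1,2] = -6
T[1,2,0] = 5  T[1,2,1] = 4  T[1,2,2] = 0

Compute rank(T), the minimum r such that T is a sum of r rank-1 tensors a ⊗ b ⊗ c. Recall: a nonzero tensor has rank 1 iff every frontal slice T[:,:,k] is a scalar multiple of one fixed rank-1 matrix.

3

Lower bound: in the mode-3 unfolding of T (rows indexed by k, columns by (i,j)) the 3×3 minor on rows k ∈ {0, 1, 2}, columns (i,j) ∈ {(0,0), (0,2), (1,0)} is det [[6, 1, 8], [0, 0, 4], [-8, -2, -4]] = 16 ≠ 0, so that unfolding has rank ≥ 3 and hence rank(T) ≥ 3 (CP rank is at least every unfolding rank, though it can be larger).
Upper bound: T is a sum of 3 rank-1 terms, T = [0, 1] ⊗ [1, 0, 1] ⊗ [4, 4, 2] + [1, 1] ⊗ [2, 2, 1] ⊗ [1, 0, -2] + [2, 1] ⊗ [1, 1, 0] ⊗ [2, 0, -2] (written with every a and b primitive with positive leading entry and the scale carried by c; CP decompositions are not unique, and this one is verified by expanding entrywise), so rank(T) ≤ 3.
These bounds meet, so rank(T) = 3.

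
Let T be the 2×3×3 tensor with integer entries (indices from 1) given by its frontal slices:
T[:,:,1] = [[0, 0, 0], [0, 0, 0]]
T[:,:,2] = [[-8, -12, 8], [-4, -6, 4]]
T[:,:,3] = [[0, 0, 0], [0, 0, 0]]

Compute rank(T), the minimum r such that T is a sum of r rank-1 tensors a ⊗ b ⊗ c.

Lower bound: T ≠ 0 (e.g. T[1,1,2] = -8), so rank(T) ≥ 1.
Upper bound: if T = a ⊗ b ⊗ c then every fibre of T is a multiple of the corresponding factor, so read the factors off the fibres through the nonzero entry T[1,1,2] = -8.
The mode-1 fibre T[:,1,2] = [-8, -4] gives a = [2, 1] (primitive direction); the mode-2 fibre T[1,:,2] = [-8, -12, 8] gives b = [2, 3, -2]; then c[k] = T[1,1,k] / (a[1]·b[1]) = [0, -8, 0] / 4 = [0, -2, 0].
Expanding [2, 1] ⊗ [2, 3, -2] ⊗ [0, -2, 0] reproduces all 18 entries of T, so T = [2, 1] ⊗ [2, 3, -2] ⊗ [0, -2, 0] and rank(T) ≤ 1.
These bounds meet, so rank(T) = 1.

1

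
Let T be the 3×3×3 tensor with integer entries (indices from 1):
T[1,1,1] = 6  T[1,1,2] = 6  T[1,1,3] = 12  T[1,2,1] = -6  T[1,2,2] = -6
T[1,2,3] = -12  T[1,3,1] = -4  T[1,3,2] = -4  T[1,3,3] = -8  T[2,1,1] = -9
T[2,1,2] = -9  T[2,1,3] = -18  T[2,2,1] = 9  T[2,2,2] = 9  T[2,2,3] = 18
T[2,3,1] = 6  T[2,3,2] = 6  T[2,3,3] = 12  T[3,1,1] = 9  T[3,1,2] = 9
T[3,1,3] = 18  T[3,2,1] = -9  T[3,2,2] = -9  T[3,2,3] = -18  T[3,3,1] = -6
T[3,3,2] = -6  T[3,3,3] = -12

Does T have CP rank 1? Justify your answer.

If T = a ⊗ b ⊗ c then every fibre of T is a multiple of the corresponding factor, so read the factors off the fibres through the nonzero entry T[1,1,1] = 6.
The mode-1 fibre T[:,1,1] = [6, -9, 9] gives a = [2, -3, 3] (primitive direction); the mode-2 fibre T[1,:,1] = [6, -6, -4] gives b = [3, -3, -2]; then c[k] = T[1,1,k] / (a[1]·b[1]) = [6, 6, 12] / 6 = [1, 1, 2].
Expanding [2, -3, 3] ⊗ [3, -3, -2] ⊗ [1, 1, 2] reproduces all 27 entries of T, so T = [2, -3, 3] ⊗ [3, -3, -2] ⊗ [1, 1, 2] and rank(T) ≤ 1.
Equivalently every frontal slice T[:,:,k] is c[k] times the rank-1 matrix [2, -3, 3] ⊗ [3, -3, -2]. So T has rank 1 (it is nonzero).

Yes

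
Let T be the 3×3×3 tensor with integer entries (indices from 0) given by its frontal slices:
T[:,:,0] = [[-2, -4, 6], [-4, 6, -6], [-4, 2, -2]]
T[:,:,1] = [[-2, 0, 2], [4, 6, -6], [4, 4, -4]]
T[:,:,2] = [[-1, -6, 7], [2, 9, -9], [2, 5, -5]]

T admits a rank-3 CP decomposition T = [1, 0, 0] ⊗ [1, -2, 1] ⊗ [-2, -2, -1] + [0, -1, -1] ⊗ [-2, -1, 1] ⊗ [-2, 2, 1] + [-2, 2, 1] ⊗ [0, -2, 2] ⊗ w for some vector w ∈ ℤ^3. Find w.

Subtract the known terms from T to get the rank-1 residual R = [-2, 2, 1] ⊗ [0, -2, 2] ⊗ w, so R[i,j,k] = a[i]·b[j]·w[k]. Pick indices with nonzero a[0]·b[1] = (-2)·(-2) = 4. Only the fibre through (0,1,·) is needed: R[0,1,:] = T[0,1,:] − Σₗ aₗ[0]bₗ[1]cₗ = [-4, 0, -6] − (1)·(-2)·[-2, -2, -1] − (0)·(-1)·[-2, 2, 1] = [-8, -4, -8]. Then w[k] = R[0,1,k] / 4 for each k, giving w = [-8, -4, -8] / 4 = [-2, -1, -2].

w = [-2, -1, -2]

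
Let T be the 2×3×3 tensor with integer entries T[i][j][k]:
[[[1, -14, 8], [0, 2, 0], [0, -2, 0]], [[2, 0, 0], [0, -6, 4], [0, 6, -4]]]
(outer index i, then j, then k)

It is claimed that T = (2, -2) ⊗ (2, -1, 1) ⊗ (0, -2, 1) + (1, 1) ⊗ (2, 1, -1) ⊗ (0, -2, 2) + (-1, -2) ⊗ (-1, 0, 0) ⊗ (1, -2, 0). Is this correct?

Reconstruct entrywise from the claimed factors. For example, T[0,1,1] = 2 and Σₗ aₗ[0]bₗ[1]cₗ[1] = (2)·(-1)·(-2) + (1)·(1)·(-2) + (-1)·(0)·(-2) = 2; checking all 18 entries, every one matches. The claim holds.

Yes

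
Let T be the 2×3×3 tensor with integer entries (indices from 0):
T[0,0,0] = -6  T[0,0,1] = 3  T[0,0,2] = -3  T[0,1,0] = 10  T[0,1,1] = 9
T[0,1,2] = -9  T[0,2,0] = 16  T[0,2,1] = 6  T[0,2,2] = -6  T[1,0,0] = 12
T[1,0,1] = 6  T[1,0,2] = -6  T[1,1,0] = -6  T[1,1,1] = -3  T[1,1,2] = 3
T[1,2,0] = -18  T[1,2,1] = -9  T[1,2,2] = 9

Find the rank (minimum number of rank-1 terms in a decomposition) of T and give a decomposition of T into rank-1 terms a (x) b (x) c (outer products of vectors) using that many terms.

Lower bound: the mode-1 unfolding of T (rows indexed by i, columns by (j,k) = (0,0), (0,1), (0,2), (1,0), (1,1), (1,2), (2,0), (2,1), (2,2)) is [[-6, 3, -3, 10, 9, -9, 16, 6, -6], [12, 6, -6, -6, -3, 3, -18, -9, 9]].
There the 2×2 minor on rows i ∈ {0, 1}, columns (j,k) ∈ {(0,0), (0,1)} is det [[-6, 3], [12, 6]] = -72 ≠ 0, so this unfolding has rank ≥ 2; CP rank is at least every unfolding rank, so rank(T) ≥ 2. (Flattening ranks never certify an upper bound on CP rank; for that we must actually write T with 2 rank-1 terms.)
Upper bound — finding two terms. Write S_k = T[:,:,k] for the frontal slices: S₀ = [[-6, 10, 16], [12, -6, -18]], S₁ = [[3, 9, 6], [6, -3, -9]], S₂ = [[-3, -9, -6], [-6, 3, 9]].
If T = a₁ (x) b₁ (x) c₁ + a₂ (x) b₂ (x) c₂ then each S_k = c₁[k]·a₁b₁ᵀ + c₂[k]·a₂b₂ᵀ. S₀ and S₁ are linearly independent, so a₁b₁ᵀ and a₂b₂ᵀ must span the same plane of matrices: they are the rank-1 matrices of the form x·S₀ + y·S₁.
The 2×2 minor of x·S₀ + y·S₁ on rows {0,1}, columns {0,1} is −84·x² − 168·xy − 63·y² = (-21)·(2·x + 3·y)(2·x + y), vanishing at (x:y) = (3:-2) and (1:-2).
M₁ = 3·S₀ − 2·S₁ = [[-24, 12, 36], [24, -12, -36]] = (-12)·[1, -1][2, -1, -3]ᵀ and M₂ = S₀ − 2·S₁ = [[-12, -8, 4], [0, 0, 0]] = (-4)·[1, 0][3, 2, -1]ᵀ, so take a₁ = [1, -1], b₁ = [2, -1, -3], a₂ = [1, 0], b₂ = [3, 2, -1].
Each slice is an integer combination of E₁ = a₁b₁ᵀ and E₂ = a₂b₂ᵀ: S₀ = −6·E₁ + 2·E₂, S₁ = −3·E₁ + 3·E₂, S₂ = 3·E₁ − 3·E₂; reading off coefficients, c₁ = [-6, -3, 3] and c₂ = [2, 3, -3].
Hence T = [1, -1] (x) [2, -1, -3] (x) [-6, -3, 3] + [1, 0] (x) [3, 2, -1] (x) [2, 3, -3], so rank(T) ≤ 2.
These bounds meet, so rank(T) = 2.
Check entry T[1,1,1] = -3: (-1)·(-1)·(-3) + (0)·(2)·(3) = -3.

rank(T) = 2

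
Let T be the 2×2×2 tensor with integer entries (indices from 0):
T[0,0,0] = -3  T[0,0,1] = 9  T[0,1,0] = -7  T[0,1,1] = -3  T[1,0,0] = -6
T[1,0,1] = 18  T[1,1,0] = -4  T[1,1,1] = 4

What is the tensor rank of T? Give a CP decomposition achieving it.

rank(T) = 2

Lower bound: the mode-2 unfolding of T (rows indexed by j, columns by (i,k) = (0,0), (0,1), (1,0), (1,1)) is [[-3, 9, -6, 18], [-7, -3, -4, 4]].
There the 2×2 minor on rows j ∈ {0, 1}, columns (i,k) ∈ {(0,0), (0,1)} is det [[-3, 9], [-7, -3]] = 72 ≠ 0, so this unfolding has rank ≥ 2; CP rank is at least every unfolding rank, so rank(T) ≥ 2. (Unfolding ranks only ever bound the CP rank from below — rank(T) can be strictly larger than all of them — so the matching upper bound has to come from an explicit 2-term decomposition.)
Upper bound — finding two terms. Write S_k = T[:,:,k] for the frontal slices: S₀ = [[-3, -7], [-6, -4]], S₁ = [[9, -3], [18, 4]].
If T = a₁ ⊗ b₁ ⊗ c₁ + a₂ ⊗ b₂ ⊗ c₂ then each S_k = c₁[k]·a₁b₁ᵀ + c₂[k]·a₂b₂ᵀ. S₀ and S₁ are linearly independent, so a₁b₁ᵀ and a₂b₂ᵀ must span the same plane of matrices: they are the rank-1 matrices of the form x·S₀ + y·S₁.
det(x·S₀ + y·S₁) is −30·x² + 60·xy + 90·y² = (-30)·(x − 3·y)(x + y), vanishing at (x:y) = (3:1) and (1:-1).
M₁ = 3·S₀ + S₁ = [[0, -24], [0, -8]] = (-8)·[3, 1][0, 1]ᵀ and M₂ = S₀ − S₁ = [[-12, -4], [-24, -8]] = (-4)·[1, 2][3, 1]ᵀ, so take a₁ = [3, 1], b₁ = [0, 1], a₂ = [1, 2], b₂ = [3, 1].
Each slice is an integer combination of E₁ = a₁b₁ᵀ and E₂ = a₂b₂ᵀ: S₀ = −2·E₁ − E₂, S₁ = −2·E₁ + 3·E₂; reading off coefficients, c₁ = [-2, -2] and c₂ = [-1, 3].
Hence T = [3, 1] ⊗ [0, 1] ⊗ [-2, -2] + [1, 2] ⊗ [3, 1] ⊗ [-1, 3], so rank(T) ≤ 2.
These bounds meet, so rank(T) = 2.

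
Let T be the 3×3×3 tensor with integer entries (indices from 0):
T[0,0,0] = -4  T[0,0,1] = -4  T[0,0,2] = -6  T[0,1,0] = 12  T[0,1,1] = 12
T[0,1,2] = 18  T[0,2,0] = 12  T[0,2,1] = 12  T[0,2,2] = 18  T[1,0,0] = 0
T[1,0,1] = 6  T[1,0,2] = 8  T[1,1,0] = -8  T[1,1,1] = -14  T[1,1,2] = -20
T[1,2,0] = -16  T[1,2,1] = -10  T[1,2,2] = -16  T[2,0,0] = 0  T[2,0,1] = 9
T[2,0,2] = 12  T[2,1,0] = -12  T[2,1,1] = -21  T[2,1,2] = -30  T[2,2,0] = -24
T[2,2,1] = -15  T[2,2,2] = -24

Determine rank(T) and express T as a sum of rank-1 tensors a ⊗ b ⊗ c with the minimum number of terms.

rank(T) = 2

Lower bound: the mode-2 unfolding of T (rows indexed by j, columns by (i,k) = (0,0), (0,1), (0,2), (1,0), (1,1), (1,2), (2,0), (2,1), (2,2)) is [[-4, -4, -6, 0, 6, 8, 0, 9, 12], [12, 12, 18, -8, -14, -20, -12, -21, -30], [12, 12, 18, -16, -10, -16, -24, -15, -24]].
There the 2×2 minor on rows j ∈ {0, 1}, columns (i,k) ∈ {(0,0), (1,0)} is det [[-4, 0], [12, -8]] = 32 ≠ 0, so this unfolding has rank ≥ 2; CP rank is at least every unfolding rank, so rank(T) ≥ 2. (Flattening ranks never certify an upper bound on CP rank; for that we must actually write T with 2 rank-1 terms.)
Upper bound — finding two terms. Write S_k = T[:,:,k] for the frontal slices: S₀ = [[-4, 12, 12], [0, -8, -16], [0, -12, -24]], S₁ = [[-4, 12, 12], [6, -14, -10], [9, -21, -15]], S₂ = [[-6, 18, 18], [8, -20, -16], [12, -30, -24]].
If T = a₁ ⊗ b₁ ⊗ c₁ + a₂ ⊗ b₂ ⊗ c₂ then each S_k = c₁[k]·a₁b₁ᵀ + c₂[k]·a₂b₂ᵀ. S₀ and S₁ are linearly independent, so a₁b₁ᵀ and a₂b₂ᵀ must span the same plane of matrices: they are the rank-1 matrices of the form x·S₀ + y·S₁.
The 2×2 minor of x·S₀ + y·S₁ on rows {0,1}, columns {0,1} is 32·x² + 16·xy − 16·y² = 16·(2·x − y)(x + y), vanishing at (x:y) = (1:2) and (1:-1).
M₁ = S₀ + 2·S₁ = [[-12, 36, 36], [12, -36, -36], [18, -54, -54]] = (-6)·(2, -2, -3)(1, -3, -3)ᵀ and M₂ = S₀ − S₁ = [[0, 0, 0], [-6, 6, -6], [-9, 9, -9]] = (-3)·(0, 2, 3)(1, -1, 1)ᵀ, so take a₁ = (2, -2, -3), b₁ = (1, -3, -3), a₂ = (0, 2, 3), b₂ = (1, -1, 1).
Each slice is an integer combination of E₁ = a₁b₁ᵀ and E₂ = a₂b₂ᵀ: S₀ = −2·E₁ − 2·E₂, S₁ = −2·E₁ + E₂, S₂ = −3·E₁ + E₂; reading off coefficients, c₁ = (-2, -2, -3) and c₂ = (-2, 1, 1).
Hence T = (2, -2, -3) ⊗ (1, -3, -3) ⊗ (-2, -2, -3) + (0, 2, 3) ⊗ (1, -1, 1) ⊗ (-2, 1, 1), so rank(T) ≤ 2.
These bounds meet, so rank(T) = 2.
Check entry T[1,2,0] = -16: (-2)·(-3)·(-2) + (2)·(1)·(-2) = -16.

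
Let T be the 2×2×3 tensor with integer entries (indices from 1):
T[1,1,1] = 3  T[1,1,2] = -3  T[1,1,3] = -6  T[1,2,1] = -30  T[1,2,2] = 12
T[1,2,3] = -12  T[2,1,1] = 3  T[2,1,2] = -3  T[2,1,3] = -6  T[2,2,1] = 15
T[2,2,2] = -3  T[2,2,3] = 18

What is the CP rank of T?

2

Lower bound: in the mode-1 unfolding of T (rows indexed by i, columns by (j,k)) the 2×2 minor on rows i ∈ {1, 2}, columns (j,k) ∈ {(1,1), (2,1)} is det [[3, -30], [3, 15]] = 135 ≠ 0, so that unfolding has rank ≥ 2 and hence rank(T) ≥ 2 (CP rank is at least every unfolding rank, though it can be larger).
Upper bound: with S_k = T[:,:,k], the two rank-1 terms a₁b₁ᵀ, a₂b₂ᵀ are the rank-1 members of the pencil x·S₁ + y·S₂.
det(x·S₁ + y·S₂) is 135·x² − 180·xy + 45·y² = 45·(3·x − y)(x − y), vanishing at (x:y) = (1:3) and (1:1).
M₁ = S₁ + 3·S₂ = [[-6, 6], [-6, 6]] = (-6)·[1, 1][1, -1]ᵀ and M₂ = S₁ + S₂ = [[0, -18], [0, 12]] = (-6)·[3, -2][0, 1]ᵀ, so take a₁ = [1, 1], b₁ = [1, -1], a₂ = [3, -2], b₂ = [0, 1].
Each slice is an integer combination of E₁ = a₁b₁ᵀ and E₂ = a₂b₂ᵀ: S₁ = 3·E₁ − 9·E₂, S₂ = −3·E₁ + 3·E₂, S₃ = −6·E₁ − 6·E₂; reading off coefficients, c₁ = [3, -3, -6] and c₂ = [-9, 3, -6].
Hence T = [1, 1] ⊗ [1, -1] ⊗ [3, -3, -6] + [3, -2] ⊗ [0, 1] ⊗ [-9, 3, -6], so rank(T) ≤ 2.
These bounds meet, so rank(T) = 2.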